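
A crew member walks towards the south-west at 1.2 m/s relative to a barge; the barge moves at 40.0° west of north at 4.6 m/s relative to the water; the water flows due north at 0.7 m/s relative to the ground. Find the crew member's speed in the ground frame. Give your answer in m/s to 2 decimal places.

5.09 m/s

In east/north components (m/s): crew member relative to barge = (-0.849, -0.849); barge relative to water = (-2.957, 3.524); water relative to ground = (0.000, 0.700).
Sum = (-3.805, 3.375) m/s.
Speed = |(-3.805, 3.375)| = 5.087 m/s.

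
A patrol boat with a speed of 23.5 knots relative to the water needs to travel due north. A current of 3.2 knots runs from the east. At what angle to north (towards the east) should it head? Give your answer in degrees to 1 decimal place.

The current pushes perpendicular to the desired track; the heading must have a component into the current equal to 3.2 knots: 23.5 sin θ = 3.2.
sin θ = 0.1362, so θ = 7.826°.

7.8°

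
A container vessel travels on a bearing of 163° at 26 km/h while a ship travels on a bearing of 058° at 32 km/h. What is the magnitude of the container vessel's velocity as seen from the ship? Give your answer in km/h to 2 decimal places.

46.16 km/h

Taking east as x and north as y: container vessel velocity = (7.602, -24.864) km/h; ship velocity = (27.138, 16.957) km/h.
Velocity of container vessel relative to ship = (7.602, -24.864) − (27.138, 16.957) = (-19.536, -41.821) km/h.
Magnitude = |(-19.536, -41.821)| = 46.159 km/h.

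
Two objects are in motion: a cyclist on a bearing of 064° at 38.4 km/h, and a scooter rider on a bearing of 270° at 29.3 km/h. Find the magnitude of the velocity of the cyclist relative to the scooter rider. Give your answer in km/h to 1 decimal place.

66.0 km/h

Taking east as x and north as y: cyclist velocity = (34.514, 16.833) km/h; scooter rider velocity = (-29.300, 0.000) km/h.
Velocity of cyclist relative to scooter rider = (34.514, 16.833) − (-29.300, 0.000) = (63.814, 16.833) km/h.
Magnitude = |(63.814, 16.833)| = 65.997 km/h.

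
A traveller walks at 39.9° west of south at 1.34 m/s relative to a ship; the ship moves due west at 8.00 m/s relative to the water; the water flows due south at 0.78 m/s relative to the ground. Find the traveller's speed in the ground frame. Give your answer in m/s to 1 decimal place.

In east/north components (m/s): traveller relative to ship = (-0.860, -1.028); ship relative to water = (-8.000, 0.000); water relative to ground = (0.000, -0.780).
Sum = (-8.860, -1.808) m/s.
Speed = |(-8.860, -1.808)| = 9.042 m/s.

9.0 m/s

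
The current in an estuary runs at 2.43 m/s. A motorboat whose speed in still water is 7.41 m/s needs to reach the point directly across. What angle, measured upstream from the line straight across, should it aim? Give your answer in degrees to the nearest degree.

19°

To cancel the current, the upstream component of the motorboat's velocity must equal the flow: 7.41 sin θ = 2.43.
sin θ = 2.43 / 7.41 = 0.3279.
θ = arcsin(0.3279) = 19.143°.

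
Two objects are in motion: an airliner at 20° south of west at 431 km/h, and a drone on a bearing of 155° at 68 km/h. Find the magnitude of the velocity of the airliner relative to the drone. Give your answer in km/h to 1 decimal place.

Taking east as x and north as y: airliner velocity = (-405.008, -147.411) km/h; drone velocity = (28.738, -61.629) km/h.
Velocity of airliner relative to drone = (-405.008, -147.411) − (28.738, -61.629) = (-433.746, -85.782) km/h.
Magnitude = |(-433.746, -85.782)| = 442.147 km/h.

442.1 km/h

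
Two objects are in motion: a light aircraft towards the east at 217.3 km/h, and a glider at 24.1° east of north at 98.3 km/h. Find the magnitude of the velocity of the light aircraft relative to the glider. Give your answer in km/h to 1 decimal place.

198.6 km/h

Taking east as x and north as y: light aircraft velocity = (217.300, 0.000) km/h; glider velocity = (40.139, 89.732) km/h.
Velocity of light aircraft relative to glider = (217.300, 0.000) − (40.139, 89.732) = (177.161, -89.732) km/h.
Magnitude = |(177.161, -89.732)| = 198.590 km/h.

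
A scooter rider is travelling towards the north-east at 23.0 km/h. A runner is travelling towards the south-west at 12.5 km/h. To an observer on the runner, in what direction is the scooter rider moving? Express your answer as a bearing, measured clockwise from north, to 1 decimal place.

Taking east as x and north as y: scooter rider velocity = (16.263, 16.263) km/h; runner velocity = (-8.839, -8.839) km/h.
Velocity of scooter rider relative to runner = (16.263, 16.263) − (-8.839, -8.839) = (25.102, 25.102) km/h.
Bearing = atan2(25.10, 25.10) = 45.00° clockwise from north.

045.0°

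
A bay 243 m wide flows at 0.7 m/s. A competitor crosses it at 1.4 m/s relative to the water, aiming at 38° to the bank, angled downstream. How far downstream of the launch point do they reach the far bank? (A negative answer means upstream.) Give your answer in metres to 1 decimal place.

508.4 m

Perpendicular speed = 0.862 m/s; crossing time = 243 / 0.862 = 281.927 s.
Net downstream speed = 1.803 m/s.
Drift = 1.803 × 281.927 = 508.375 m (downstream).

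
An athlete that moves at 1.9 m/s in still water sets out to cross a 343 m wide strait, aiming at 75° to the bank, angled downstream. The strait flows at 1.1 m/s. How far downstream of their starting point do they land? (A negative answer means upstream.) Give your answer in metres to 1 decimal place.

Perpendicular speed = 1.835 m/s; crossing time = 343 / 1.835 = 186.895 s.
Net downstream speed = 1.592 m/s.
Drift = 1.592 × 186.895 = 297.491 m (downstream).

297.5 m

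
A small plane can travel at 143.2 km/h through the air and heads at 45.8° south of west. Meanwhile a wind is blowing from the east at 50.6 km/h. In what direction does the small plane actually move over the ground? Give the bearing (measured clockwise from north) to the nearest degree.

236°

Taking east as x and north as y: velocity relative to the air = (-99.834, -102.662) km/h; the air relative to ground = (-50.600, 0.000) km/h.
Velocity relative to ground = (-99.834, -102.662) + (-50.600, 0.000) = (-150.434, -102.662) km/h.
Bearing = atan2(-150.43, -102.66) = 235.69° clockwise from north.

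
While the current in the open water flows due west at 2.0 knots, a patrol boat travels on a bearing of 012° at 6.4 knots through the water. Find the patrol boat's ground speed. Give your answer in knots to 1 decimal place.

6.3 knots

Taking east as x and north as y: velocity relative to the water = (1.331, 6.260) knots; the water relative to ground = (-2.000, 0.000) knots.
Velocity relative to ground = (1.331, 6.260) + (-2.000, 0.000) = (-0.669, 6.260) knots.
Speed = |(-0.669, 6.260)| = 6.296 knots.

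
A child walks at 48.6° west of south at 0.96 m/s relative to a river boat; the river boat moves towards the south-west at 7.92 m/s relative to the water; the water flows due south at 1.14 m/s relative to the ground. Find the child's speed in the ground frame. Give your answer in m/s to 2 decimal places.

9.71 m/s

In east/north components (m/s): child relative to river boat = (-0.720, -0.635); river boat relative to water = (-5.600, -5.600); water relative to ground = (0.000, -1.140).
Sum = (-6.320, -7.375) m/s.
Speed = |(-6.320, -7.375)| = 9.713 m/s.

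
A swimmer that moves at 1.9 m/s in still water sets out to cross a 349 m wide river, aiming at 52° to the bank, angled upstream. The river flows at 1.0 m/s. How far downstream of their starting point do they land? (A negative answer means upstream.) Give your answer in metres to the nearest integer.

Perpendicular speed = 1.497 m/s; crossing time = 349 / 1.497 = 233.099 s.
Net downstream speed = -0.170 m/s.
Drift = -0.170 × 233.099 = -39.570 m (upstream).

-40 m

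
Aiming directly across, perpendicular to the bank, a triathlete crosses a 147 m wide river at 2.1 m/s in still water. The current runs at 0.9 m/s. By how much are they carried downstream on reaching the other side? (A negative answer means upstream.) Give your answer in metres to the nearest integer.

63 m

Perpendicular speed = 2.100 m/s; crossing time = 147 / 2.100 = 70.000 s.
Net downstream speed = 0.900 m/s.
Drift = 0.900 × 70.000 = 63.000 m (downstream).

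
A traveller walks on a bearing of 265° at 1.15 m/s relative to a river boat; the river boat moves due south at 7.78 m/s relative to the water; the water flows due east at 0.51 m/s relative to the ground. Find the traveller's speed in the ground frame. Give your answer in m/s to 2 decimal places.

7.91 m/s

In east/north components (m/s): traveller relative to river boat = (-1.146, -0.100); river boat relative to water = (0.000, -7.780); water relative to ground = (0.510, 0.000).
Sum = (-0.636, -7.880) m/s.
Speed = |(-0.636, -7.880)| = 7.906 m/s.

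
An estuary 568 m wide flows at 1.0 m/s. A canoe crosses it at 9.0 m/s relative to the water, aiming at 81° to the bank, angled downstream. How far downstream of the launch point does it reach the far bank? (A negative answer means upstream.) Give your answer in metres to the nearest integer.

Perpendicular speed = 8.889 m/s; crossing time = 568 / 8.889 = 63.898 s.
Net downstream speed = 2.408 m/s.
Drift = 2.408 × 63.898 = 153.860 m (downstream).

154 m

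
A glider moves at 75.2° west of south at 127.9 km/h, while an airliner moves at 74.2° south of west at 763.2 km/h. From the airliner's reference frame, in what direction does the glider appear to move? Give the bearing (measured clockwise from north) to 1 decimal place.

006.8°

Taking east as x and north as y: glider velocity = (-123.657, -32.672) km/h; airliner velocity = (-207.804, -734.365) km/h.
Velocity of glider relative to airliner = (-123.657, -32.672) − (-207.804, -734.365) = (84.148, 701.693) km/h.
Bearing = atan2(84.15, 701.69) = 6.84° clockwise from north.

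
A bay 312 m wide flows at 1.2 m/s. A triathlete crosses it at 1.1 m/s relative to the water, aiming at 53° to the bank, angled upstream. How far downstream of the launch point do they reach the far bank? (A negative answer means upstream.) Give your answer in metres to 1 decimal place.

191.1 m

Perpendicular speed = 0.878 m/s; crossing time = 312 / 0.878 = 355.151 s.
Net downstream speed = 0.538 m/s.
Drift = 0.538 × 355.151 = 191.073 m (downstream).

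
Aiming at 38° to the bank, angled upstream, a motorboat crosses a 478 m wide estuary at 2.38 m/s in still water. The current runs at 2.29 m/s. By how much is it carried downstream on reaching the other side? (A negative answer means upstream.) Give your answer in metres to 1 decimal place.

Perpendicular speed = 1.465 m/s; crossing time = 478 / 1.465 = 326.219 s.
Net downstream speed = 0.415 m/s.
Drift = 0.415 × 326.219 = 135.229 m (downstream).

135.2 m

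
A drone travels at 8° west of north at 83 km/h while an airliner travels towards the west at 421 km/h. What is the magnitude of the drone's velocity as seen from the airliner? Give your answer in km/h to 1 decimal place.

417.6 km/h

Taking east as x and north as y: drone velocity = (-11.551, 82.192) km/h; airliner velocity = (-421.000, 0.000) km/h.
Velocity of drone relative to airliner = (-11.551, 82.192) − (-421.000, 0.000) = (409.449, 82.192) km/h.
Magnitude = |(409.449, 82.192)| = 417.617 km/h.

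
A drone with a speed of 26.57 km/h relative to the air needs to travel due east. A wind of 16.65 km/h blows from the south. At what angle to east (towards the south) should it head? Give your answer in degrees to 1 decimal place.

The wind pushes perpendicular to the desired track; the heading must have a component into the wind equal to 16.65 km/h: 26.57 sin θ = 16.65.
sin θ = 0.6266, so θ = 38.803°.

38.8°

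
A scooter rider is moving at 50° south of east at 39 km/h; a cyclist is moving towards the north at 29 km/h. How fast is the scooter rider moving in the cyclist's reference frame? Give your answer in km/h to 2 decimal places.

Taking east as x and north as y: scooter rider velocity = (25.069, -29.876) km/h; cyclist velocity = (0.000, 29.000) km/h.
Velocity of scooter rider relative to cyclist = (25.069, -29.876) − (0.000, 29.000) = (25.069, -58.876) km/h.
Magnitude = |(25.069, -58.876)| = 63.991 km/h.

63.99 km/h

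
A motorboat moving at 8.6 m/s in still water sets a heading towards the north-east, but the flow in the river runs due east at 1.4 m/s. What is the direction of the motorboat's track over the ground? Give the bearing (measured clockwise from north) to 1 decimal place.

050.9°

Taking east as x and north as y: velocity relative to the water = (6.081, 6.081) m/s; the water relative to ground = (1.400, 0.000) m/s.
Velocity relative to ground = (6.081, 6.081) + (1.400, 0.000) = (7.481, 6.081) m/s.
Bearing = atan2(7.48, 6.08) = 50.89° clockwise from north.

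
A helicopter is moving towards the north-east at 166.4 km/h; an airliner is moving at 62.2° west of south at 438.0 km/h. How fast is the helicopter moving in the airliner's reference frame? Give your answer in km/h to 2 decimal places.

598.98 km/h

Taking east as x and north as y: helicopter velocity = (117.663, 117.663) km/h; airliner velocity = (-387.446, -204.277) km/h.
Velocity of helicopter relative to airliner = (117.663, 117.663) − (-387.446, -204.277) = (505.109, 321.940) km/h.
Magnitude = |(505.109, 321.940)| = 598.983 km/h.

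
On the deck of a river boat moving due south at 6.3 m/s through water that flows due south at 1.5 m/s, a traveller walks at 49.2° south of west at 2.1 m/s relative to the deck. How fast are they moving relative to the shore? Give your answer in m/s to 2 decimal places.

In east/north components (m/s): traveller relative to river boat = (-1.372, -1.590); river boat relative to water = (0.000, -6.300); water relative to ground = (0.000, -1.500).
Sum = (-1.372, -9.390) m/s.
Speed = |(-1.372, -9.390)| = 9.489 m/s.

9.49 m/s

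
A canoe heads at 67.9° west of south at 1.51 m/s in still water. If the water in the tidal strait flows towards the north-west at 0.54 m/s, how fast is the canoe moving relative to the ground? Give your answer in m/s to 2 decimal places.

Taking east as x and north as y: velocity relative to the water = (-1.399, -0.568) m/s; the water relative to ground = (-0.382, 0.382) m/s.
Velocity relative to ground = (-1.399, -0.568) + (-0.382, 0.382) = (-1.781, -0.186) m/s.
Speed = |(-1.781, -0.186)| = 1.791 m/s.

1.79 m/s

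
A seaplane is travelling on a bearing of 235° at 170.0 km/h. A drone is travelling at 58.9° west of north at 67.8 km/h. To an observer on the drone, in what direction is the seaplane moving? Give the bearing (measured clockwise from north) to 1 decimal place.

Taking east as x and north as y: seaplane velocity = (-139.256, -97.508) km/h; drone velocity = (-58.055, 35.021) km/h.
Velocity of seaplane relative to drone = (-139.256, -97.508) − (-58.055, 35.021) = (-81.201, -132.529) km/h.
Bearing = atan2(-81.20, -132.53) = 211.50° clockwise from north.

211.5°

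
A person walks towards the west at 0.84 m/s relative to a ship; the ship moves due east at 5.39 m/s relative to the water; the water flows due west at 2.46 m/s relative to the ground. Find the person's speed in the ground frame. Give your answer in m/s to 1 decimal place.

In east/north components (m/s): person relative to ship = (-0.840, 0.000); ship relative to water = (5.390, 0.000); water relative to ground = (-2.460, 0.000).
Sum = (2.090, 0.000) m/s.
Speed = |(2.090, 0.000)| = 2.090 m/s.

2.1 m/s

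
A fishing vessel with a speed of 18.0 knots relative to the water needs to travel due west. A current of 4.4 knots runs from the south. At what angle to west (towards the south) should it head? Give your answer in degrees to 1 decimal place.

The current pushes perpendicular to the desired track; the heading must have a component into the current equal to 4.4 knots: 18.0 sin θ = 4.4.
sin θ = 0.2444, so θ = 14.149°.

14.1°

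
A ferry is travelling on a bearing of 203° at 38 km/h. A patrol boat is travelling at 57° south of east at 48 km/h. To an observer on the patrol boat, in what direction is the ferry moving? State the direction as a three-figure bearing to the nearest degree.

Taking east as x and north as y: ferry velocity = (-14.848, -34.979) km/h; patrol boat velocity = (26.143, -40.256) km/h.
Velocity of ferry relative to patrol boat = (-14.848, -34.979) − (26.143, -40.256) = (-40.990, 5.277) km/h.
Bearing = atan2(-40.99, 5.28) = 277.34° clockwise from north.

277°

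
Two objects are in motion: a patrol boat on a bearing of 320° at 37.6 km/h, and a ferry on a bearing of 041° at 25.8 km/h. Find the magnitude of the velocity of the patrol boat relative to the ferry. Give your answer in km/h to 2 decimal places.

Taking east as x and north as y: patrol boat velocity = (-24.169, 28.803) km/h; ferry velocity = (16.926, 19.472) km/h.
Velocity of patrol boat relative to ferry = (-24.169, 28.803) − (16.926, 19.472) = (-41.095, 9.332) km/h.
Magnitude = |(-41.095, 9.332)| = 42.141 km/h.

42.14 km/h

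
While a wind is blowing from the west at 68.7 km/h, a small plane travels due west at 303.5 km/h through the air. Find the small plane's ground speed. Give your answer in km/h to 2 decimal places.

Taking east as x and north as y: velocity relative to the air = (-303.500, 0.000) km/h; the air relative to ground = (68.700, 0.000) km/h.
Velocity relative to ground = (-303.500, 0.000) + (68.700, 0.000) = (-234.800, 0.000) km/h.
Speed = |(-234.800, 0.000)| = 234.800 km/h.

234.80 km/h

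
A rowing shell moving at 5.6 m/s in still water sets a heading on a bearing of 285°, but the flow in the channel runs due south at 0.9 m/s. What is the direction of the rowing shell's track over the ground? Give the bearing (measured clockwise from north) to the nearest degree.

Taking east as x and north as y: velocity relative to the water = (-5.409, 1.449) m/s; the water relative to ground = (0.000, -0.900) m/s.
Velocity relative to ground = (-5.409, 1.449) + (0.000, -0.900) = (-5.409, 0.549) m/s.
Bearing = atan2(-5.41, 0.55) = 275.80° clockwise from north.

276°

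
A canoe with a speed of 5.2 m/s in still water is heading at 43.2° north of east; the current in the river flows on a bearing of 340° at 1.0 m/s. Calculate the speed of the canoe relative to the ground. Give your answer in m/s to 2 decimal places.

5.67 m/s

Taking east as x and north as y: velocity relative to the water = (3.791, 3.560) m/s; the water relative to ground = (-0.342, 0.940) m/s.
Velocity relative to ground = (3.791, 3.560) + (-0.342, 0.940) = (3.449, 4.499) m/s.
Speed = |(3.449, 4.499)| = 5.669 m/s.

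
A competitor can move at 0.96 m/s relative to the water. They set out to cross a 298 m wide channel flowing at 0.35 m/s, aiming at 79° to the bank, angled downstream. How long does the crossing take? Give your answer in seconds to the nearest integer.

316 s

The component of the competitor's velocity perpendicular to the bank is 0.96 × sin 79° = 0.942 m/s.
The flow acts along the bank and has no component across it.
Time = 298 / 0.942 = 316.227 s.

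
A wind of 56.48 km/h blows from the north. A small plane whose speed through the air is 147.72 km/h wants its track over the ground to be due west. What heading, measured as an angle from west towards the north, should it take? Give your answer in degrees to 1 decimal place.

The wind pushes perpendicular to the desired track; the heading must have a component into the wind equal to 56.48 km/h: 147.72 sin θ = 56.48.
sin θ = 0.3823, so θ = 22.479°.

22.5°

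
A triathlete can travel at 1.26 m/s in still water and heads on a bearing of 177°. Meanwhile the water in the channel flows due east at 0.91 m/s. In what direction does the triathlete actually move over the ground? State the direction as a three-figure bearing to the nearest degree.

142°

Taking east as x and north as y: velocity relative to the water = (0.066, -1.258) m/s; the water relative to ground = (0.910, 0.000) m/s.
Velocity relative to ground = (0.066, -1.258) + (0.910, 0.000) = (0.976, -1.258) m/s.
Bearing = atan2(0.98, -1.26) = 142.20° clockwise from north.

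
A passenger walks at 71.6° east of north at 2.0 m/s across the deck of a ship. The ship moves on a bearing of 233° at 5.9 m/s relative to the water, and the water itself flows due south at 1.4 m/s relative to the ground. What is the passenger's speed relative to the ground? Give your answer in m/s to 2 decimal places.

In east/north components (m/s): passenger relative to ship = (1.898, 0.631); ship relative to water = (-4.712, -3.551); water relative to ground = (0.000, -1.400).
Sum = (-2.814, -4.319) m/s.
Speed = |(-2.814, -4.319)| = 5.155 m/s.

5.16 m/s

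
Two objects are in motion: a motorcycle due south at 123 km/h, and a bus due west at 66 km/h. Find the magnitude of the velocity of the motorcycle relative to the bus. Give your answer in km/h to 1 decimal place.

Taking east as x and north as y: motorcycle velocity = (0.000, -123.000) km/h; bus velocity = (-66.000, 0.000) km/h.
Velocity of motorcycle relative to bus = (0.000, -123.000) − (-66.000, 0.000) = (66.000, -123.000) km/h.
Magnitude = |(66.000, -123.000)| = 139.589 km/h.

139.6 km/h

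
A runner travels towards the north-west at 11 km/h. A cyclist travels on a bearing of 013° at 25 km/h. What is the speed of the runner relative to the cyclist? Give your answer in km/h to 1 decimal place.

Taking east as x and north as y: runner velocity = (-7.778, 7.778) km/h; cyclist velocity = (5.624, 24.359) km/h.
Velocity of runner relative to cyclist = (-7.778, 7.778) − (5.624, 24.359) = (-13.402, -16.581) km/h.
Magnitude = |(-13.402, -16.581)| = 21.320 km/h.

21.3 km/h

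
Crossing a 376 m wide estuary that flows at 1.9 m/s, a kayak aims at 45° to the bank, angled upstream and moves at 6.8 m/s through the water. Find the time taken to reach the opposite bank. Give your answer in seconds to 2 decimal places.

78.20 s

The component of the kayak's velocity perpendicular to the bank is 6.8 × sin 45° = 4.808 m/s.
Only the cross-stream component determines the crossing time; the current contributes nothing perpendicular to the bank.
Time = 376 / 4.808 = 78.198 s.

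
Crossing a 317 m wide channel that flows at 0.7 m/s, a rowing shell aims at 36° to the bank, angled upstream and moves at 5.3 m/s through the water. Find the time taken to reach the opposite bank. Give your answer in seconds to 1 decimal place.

The component of the rowing shell's velocity perpendicular to the bank is 5.3 × sin 36° = 3.115 m/s.
The current is parallel to the bank, so it does not affect the crossing time.
Time = 317 / 3.115 = 101.757 s.

101.8 s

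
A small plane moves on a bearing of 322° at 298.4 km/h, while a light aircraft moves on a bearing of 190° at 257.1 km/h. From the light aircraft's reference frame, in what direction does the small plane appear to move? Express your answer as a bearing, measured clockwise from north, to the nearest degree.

Taking east as x and north as y: small plane velocity = (-183.713, 235.142) km/h; light aircraft velocity = (-44.645, -253.194) km/h.
Velocity of small plane relative to light aircraft = (-183.713, 235.142) − (-44.645, -253.194) = (-139.068, 488.336) km/h.
Bearing = atan2(-139.07, 488.34) = 344.10° clockwise from north.

344°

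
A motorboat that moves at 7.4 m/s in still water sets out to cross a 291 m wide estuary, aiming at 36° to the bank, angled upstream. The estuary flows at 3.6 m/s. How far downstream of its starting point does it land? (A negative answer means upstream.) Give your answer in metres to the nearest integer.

-160 m

Perpendicular speed = 4.350 m/s; crossing time = 291 / 4.350 = 66.903 s.
Net downstream speed = -2.387 m/s.
Drift = -2.387 × 66.903 = -159.678 m (upstream).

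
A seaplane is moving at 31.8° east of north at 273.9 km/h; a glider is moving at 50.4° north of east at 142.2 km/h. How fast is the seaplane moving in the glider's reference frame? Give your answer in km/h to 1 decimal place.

134.4 km/h

Taking east as x and north as y: seaplane velocity = (144.333, 232.786) km/h; glider velocity = (90.642, 109.567) km/h.
Velocity of seaplane relative to glider = (144.333, 232.786) − (90.642, 109.567) = (53.692, 123.219) km/h.
Magnitude = |(53.692, 123.219)| = 134.408 km/h.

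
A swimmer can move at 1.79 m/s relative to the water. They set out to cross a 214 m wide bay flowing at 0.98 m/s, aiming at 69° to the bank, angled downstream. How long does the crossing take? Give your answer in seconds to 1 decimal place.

The component of the swimmer's velocity perpendicular to the bank is 1.79 × sin 69° = 1.671 m/s.
The current is parallel to the bank, so it does not affect the crossing time.
Time = 214 / 1.671 = 128.059 s.

128.1 s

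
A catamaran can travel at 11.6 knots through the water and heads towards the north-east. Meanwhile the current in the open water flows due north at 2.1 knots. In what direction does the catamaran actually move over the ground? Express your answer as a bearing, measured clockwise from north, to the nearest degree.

Taking east as x and north as y: velocity relative to the water = (8.202, 8.202) knots; the water relative to ground = (0.000, 2.100) knots.
Velocity relative to ground = (8.202, 8.202) + (0.000, 2.100) = (8.202, 10.302) knots.
Bearing = atan2(8.20, 10.30) = 38.53° clockwise from north.

039°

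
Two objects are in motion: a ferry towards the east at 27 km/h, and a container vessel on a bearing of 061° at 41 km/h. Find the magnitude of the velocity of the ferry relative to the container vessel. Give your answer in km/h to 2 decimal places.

Taking east as x and north as y: ferry velocity = (27.000, 0.000) km/h; container vessel velocity = (35.859, 19.877) km/h.
Velocity of ferry relative to container vessel = (27.000, 0.000) − (35.859, 19.877) = (-8.859, -19.877) km/h.
Magnitude = |(-8.859, -19.877)| = 21.762 km/h.

21.76 km/h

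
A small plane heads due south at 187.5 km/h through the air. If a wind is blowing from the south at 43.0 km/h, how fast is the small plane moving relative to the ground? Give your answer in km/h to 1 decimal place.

144.5 km/h

Taking east as x and north as y: velocity relative to the air = (0.000, -187.500) km/h; the air relative to ground = (0.000, 43.000) km/h.
Velocity relative to ground = (0.000, -187.500) + (0.000, 43.000) = (0.000, -144.500) km/h.
Speed = |(0.000, -144.500)| = 144.500 km/h.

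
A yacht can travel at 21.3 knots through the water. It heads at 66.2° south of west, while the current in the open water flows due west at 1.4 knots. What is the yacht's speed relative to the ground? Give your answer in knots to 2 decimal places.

21.90 knots

Taking east as x and north as y: velocity relative to the water = (-8.596, -19.489) knots; the water relative to ground = (-1.400, 0.000) knots.
Velocity relative to ground = (-8.596, -19.489) + (-1.400, 0.000) = (-9.996, -19.489) knots.
Speed = |(-9.996, -19.489)| = 21.902 knots.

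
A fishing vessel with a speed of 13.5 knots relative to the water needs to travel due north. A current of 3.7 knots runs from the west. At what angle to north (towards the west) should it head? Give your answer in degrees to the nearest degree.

16°

The current pushes perpendicular to the desired track; the heading must have a component into the current equal to 3.7 knots: 13.5 sin θ = 3.7.
sin θ = 0.2741, so θ = 15.907°.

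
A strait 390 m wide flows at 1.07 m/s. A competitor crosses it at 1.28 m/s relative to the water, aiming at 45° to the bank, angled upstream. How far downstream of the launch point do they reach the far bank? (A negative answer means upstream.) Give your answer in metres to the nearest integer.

71 m

Perpendicular speed = 0.905 m/s; crossing time = 390 / 0.905 = 430.893 s.
Net downstream speed = 0.165 m/s.
Drift = 0.165 × 430.893 = 71.056 m (downstream).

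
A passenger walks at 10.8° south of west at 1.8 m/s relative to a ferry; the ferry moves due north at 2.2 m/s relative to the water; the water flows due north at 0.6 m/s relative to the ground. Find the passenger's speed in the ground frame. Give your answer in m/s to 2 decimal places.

In east/north components (m/s): passenger relative to ferry = (-1.768, -0.337); ferry relative to water = (0.000, 2.200); water relative to ground = (0.000, 0.600).
Sum = (-1.768, 2.463) m/s.
Speed = |(-1.768, 2.463)| = 3.032 m/s.

3.03 m/s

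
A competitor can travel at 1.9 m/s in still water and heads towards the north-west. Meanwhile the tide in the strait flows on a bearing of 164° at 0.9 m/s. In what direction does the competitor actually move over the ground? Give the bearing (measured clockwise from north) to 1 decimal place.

293.6°

Taking east as x and north as y: velocity relative to the water = (-1.344, 1.344) m/s; the water relative to ground = (0.248, -0.865) m/s.
Velocity relative to ground = (-1.344, 1.344) + (0.248, -0.865) = (-1.095, 0.478) m/s.
Bearing = atan2(-1.10, 0.48) = 293.59° clockwise from north.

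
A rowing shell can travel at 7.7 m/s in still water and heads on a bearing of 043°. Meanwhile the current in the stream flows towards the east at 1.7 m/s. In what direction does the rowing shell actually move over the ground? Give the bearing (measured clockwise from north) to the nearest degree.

051°

Taking east as x and north as y: velocity relative to the water = (5.251, 5.631) m/s; the water relative to ground = (1.700, 0.000) m/s.
Velocity relative to ground = (5.251, 5.631) + (1.700, 0.000) = (6.951, 5.631) m/s.
Bearing = atan2(6.95, 5.63) = 50.99° clockwise from north.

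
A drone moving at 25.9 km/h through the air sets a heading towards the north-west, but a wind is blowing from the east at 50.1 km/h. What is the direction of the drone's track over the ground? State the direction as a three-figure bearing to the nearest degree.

Taking east as x and north as y: velocity relative to the air = (-18.314, 18.314) km/h; the air relative to ground = (-50.100, 0.000) km/h.
Velocity relative to ground = (-18.314, 18.314) + (-50.100, 0.000) = (-68.414, 18.314) km/h.
Bearing = atan2(-68.41, 18.31) = 284.99° clockwise from north.

285°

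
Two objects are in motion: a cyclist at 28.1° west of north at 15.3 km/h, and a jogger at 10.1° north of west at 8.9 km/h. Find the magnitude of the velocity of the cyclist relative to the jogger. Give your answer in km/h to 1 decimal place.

12.0 km/h

Taking east as x and north as y: cyclist velocity = (-7.206, 13.497) km/h; jogger velocity = (-8.762, 1.561) km/h.
Velocity of cyclist relative to jogger = (-7.206, 13.497) − (-8.762, 1.561) = (1.556, 11.936) km/h.
Magnitude = |(1.556, 11.936)| = 12.037 km/h.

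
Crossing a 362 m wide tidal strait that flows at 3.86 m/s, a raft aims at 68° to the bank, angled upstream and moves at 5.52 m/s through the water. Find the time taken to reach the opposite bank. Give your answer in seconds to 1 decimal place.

The component of the raft's velocity perpendicular to the bank is 5.52 × sin 68° = 5.118 m/s.
Only the cross-stream component determines the crossing time; the current contributes nothing perpendicular to the bank.
Time = 362 / 5.118 = 70.730 s.

70.7 s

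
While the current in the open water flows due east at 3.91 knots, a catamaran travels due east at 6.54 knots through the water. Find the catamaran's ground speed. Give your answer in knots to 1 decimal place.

Taking east as x and north as y: velocity relative to the water = (6.540, 0.000) knots; the water relative to ground = (3.910, 0.000) knots.
Velocity relative to ground = (6.540, 0.000) + (3.910, 0.000) = (10.450, 0.000) knots.
Speed = |(10.450, 0.000)| = 10.450 knots.

10.5 knots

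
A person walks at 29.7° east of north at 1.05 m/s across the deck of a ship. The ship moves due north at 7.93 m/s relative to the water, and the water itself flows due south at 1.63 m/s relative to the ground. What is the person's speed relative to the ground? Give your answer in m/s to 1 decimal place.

7.2 m/s

In east/north components (m/s): person relative to ship = (0.520, 0.912); ship relative to water = (0.000, 7.930); water relative to ground = (0.000, -1.630).
Sum = (0.520, 7.212) m/s.
Speed = |(0.520, 7.212)| = 7.231 m/s.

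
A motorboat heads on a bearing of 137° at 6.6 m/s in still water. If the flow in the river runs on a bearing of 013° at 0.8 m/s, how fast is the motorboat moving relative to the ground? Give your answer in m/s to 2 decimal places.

Taking east as x and north as y: velocity relative to the water = (4.501, -4.827) m/s; the water relative to ground = (0.180, 0.779) m/s.
Velocity relative to ground = (4.501, -4.827) + (0.180, 0.779) = (4.681, -4.047) m/s.
Speed = |(4.681, -4.047)| = 6.188 m/s.

6.19 m/s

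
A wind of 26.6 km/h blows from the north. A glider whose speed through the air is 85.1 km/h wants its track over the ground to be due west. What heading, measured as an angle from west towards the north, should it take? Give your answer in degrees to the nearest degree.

The wind pushes perpendicular to the desired track; the heading must have a component into the wind equal to 26.6 km/h: 85.1 sin θ = 26.6.
sin θ = 0.3126, so θ = 18.214°.

18°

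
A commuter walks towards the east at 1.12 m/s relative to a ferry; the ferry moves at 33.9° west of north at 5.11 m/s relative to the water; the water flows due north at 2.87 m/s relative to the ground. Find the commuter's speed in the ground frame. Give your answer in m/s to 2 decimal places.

In east/north components (m/s): commuter relative to ferry = (1.120, 0.000); ferry relative to water = (-2.850, 4.241); water relative to ground = (0.000, 2.870).
Sum = (-1.730, 7.111) m/s.
Speed = |(-1.730, 7.111)| = 7.319 m/s.

7.32 m/s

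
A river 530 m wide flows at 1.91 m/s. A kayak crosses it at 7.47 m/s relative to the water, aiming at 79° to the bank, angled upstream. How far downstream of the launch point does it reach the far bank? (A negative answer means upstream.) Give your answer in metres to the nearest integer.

Perpendicular speed = 7.333 m/s; crossing time = 530 / 7.333 = 72.278 s.
Net downstream speed = 0.485 m/s.
Drift = 0.485 × 72.278 = 35.030 m (downstream).

35 m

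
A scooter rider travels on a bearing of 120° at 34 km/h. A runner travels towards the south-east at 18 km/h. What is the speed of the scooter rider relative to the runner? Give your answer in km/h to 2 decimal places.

17.25 km/h

Taking east as x and north as y: scooter rider velocity = (29.445, -17.000) km/h; runner velocity = (12.728, -12.728) km/h.
Velocity of scooter rider relative to runner = (29.445, -17.000) − (12.728, -12.728) = (16.717, -4.272) km/h.
Magnitude = |(16.717, -4.272)| = 17.254 km/h.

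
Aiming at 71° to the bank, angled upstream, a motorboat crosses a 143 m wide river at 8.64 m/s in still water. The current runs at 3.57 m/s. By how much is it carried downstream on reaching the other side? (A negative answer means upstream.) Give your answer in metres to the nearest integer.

Perpendicular speed = 8.169 m/s; crossing time = 143 / 8.169 = 17.505 s.
Net downstream speed = 0.757 m/s.
Drift = 0.757 × 17.505 = 13.253 m (downstream).

13 m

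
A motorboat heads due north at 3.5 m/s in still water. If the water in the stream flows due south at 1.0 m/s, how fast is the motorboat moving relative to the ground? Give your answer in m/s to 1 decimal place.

Taking east as x and north as y: velocity relative to the water = (0.000, 3.500) m/s; the water relative to ground = (0.000, -1.000) m/s.
Velocity relative to ground = (0.000, 3.500) + (0.000, -1.000) = (0.000, 2.500) m/s.
Speed = |(0.000, 2.500)| = 2.500 m/s.

2.5 m/s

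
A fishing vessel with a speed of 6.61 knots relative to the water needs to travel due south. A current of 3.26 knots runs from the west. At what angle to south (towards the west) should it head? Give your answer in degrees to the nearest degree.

30°

The current pushes perpendicular to the desired track; the heading must have a component into the current equal to 3.26 knots: 6.61 sin θ = 3.26.
sin θ = 0.4932, so θ = 29.551°.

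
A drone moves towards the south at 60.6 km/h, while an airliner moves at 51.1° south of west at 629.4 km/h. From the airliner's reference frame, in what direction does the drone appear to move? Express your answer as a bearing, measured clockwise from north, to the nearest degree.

043°

Taking east as x and north as y: drone velocity = (0.000, -60.600) km/h; airliner velocity = (-395.240, -489.826) km/h.
Velocity of drone relative to airliner = (0.000, -60.600) − (-395.240, -489.826) = (395.240, 429.226) km/h.
Bearing = atan2(395.24, 429.23) = 42.64° clockwise from north.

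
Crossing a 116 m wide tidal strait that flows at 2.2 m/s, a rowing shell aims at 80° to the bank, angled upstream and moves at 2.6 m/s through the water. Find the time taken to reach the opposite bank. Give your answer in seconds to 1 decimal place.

The component of the rowing shell's velocity perpendicular to the bank is 2.6 × sin 80° = 2.561 m/s.
The flow acts along the bank and has no component across it.
Time = 116 / 2.561 = 45.304 s.

45.3 s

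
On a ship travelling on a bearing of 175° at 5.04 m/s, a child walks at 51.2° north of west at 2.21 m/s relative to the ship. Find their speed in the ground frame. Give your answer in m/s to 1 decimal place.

3.4 m/s

Taking east as x and north as y: ship velocity = (0.439, -5.021) m/s; child velocity relative to ship = (-1.385, 1.722) m/s.
Velocity relative to ground = (0.439, -5.021) + (-1.385, 1.722) = (-0.946, -3.298) m/s.
Speed = |(-0.946, -3.298)| = 3.431 m/s.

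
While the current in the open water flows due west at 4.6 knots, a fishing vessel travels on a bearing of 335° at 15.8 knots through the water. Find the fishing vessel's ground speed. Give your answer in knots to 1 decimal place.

Taking east as x and north as y: velocity relative to the water = (-6.677, 14.320) knots; the water relative to ground = (-4.600, 0.000) knots.
Velocity relative to ground = (-6.677, 14.320) + (-4.600, 0.000) = (-11.277, 14.320) knots.
Speed = |(-11.277, 14.320)| = 18.227 knots.

18.2 knots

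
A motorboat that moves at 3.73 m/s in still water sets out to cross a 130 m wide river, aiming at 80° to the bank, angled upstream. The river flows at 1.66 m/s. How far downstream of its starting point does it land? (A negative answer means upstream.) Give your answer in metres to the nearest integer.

Perpendicular speed = 3.673 m/s; crossing time = 130 / 3.673 = 35.390 s.
Net downstream speed = 1.012 m/s.
Drift = 1.012 × 35.390 = 35.825 m (downstream).

36 m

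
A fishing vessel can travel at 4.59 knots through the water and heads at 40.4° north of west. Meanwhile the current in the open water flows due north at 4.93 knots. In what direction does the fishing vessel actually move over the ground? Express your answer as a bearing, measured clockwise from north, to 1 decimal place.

336.1°

Taking east as x and north as y: velocity relative to the water = (-3.495, 2.975) knots; the water relative to ground = (0.000, 4.930) knots.
Velocity relative to ground = (-3.495, 2.975) + (0.000, 4.930) = (-3.495, 7.905) knots.
Bearing = atan2(-3.50, 7.90) = 336.15° clockwise from north.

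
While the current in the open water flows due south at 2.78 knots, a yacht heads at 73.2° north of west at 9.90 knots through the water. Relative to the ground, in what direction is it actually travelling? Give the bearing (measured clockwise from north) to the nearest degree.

Taking east as x and north as y: velocity relative to the water = (-2.861, 9.477) knots; the water relative to ground = (0.000, -2.780) knots.
Velocity relative to ground = (-2.861, 9.477) + (0.000, -2.780) = (-2.861, 6.697) knots.
Bearing = atan2(-2.86, 6.70) = 336.87° clockwise from north.

337°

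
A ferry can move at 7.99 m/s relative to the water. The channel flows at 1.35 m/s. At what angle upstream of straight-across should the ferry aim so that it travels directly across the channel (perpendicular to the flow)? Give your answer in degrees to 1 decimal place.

To cancel the current, the upstream component of the ferry's velocity must equal the flow: 7.99 sin θ = 1.35.
sin θ = 1.35 / 7.99 = 0.1690.
θ = arcsin(0.1690) = 9.727°.

9.7°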